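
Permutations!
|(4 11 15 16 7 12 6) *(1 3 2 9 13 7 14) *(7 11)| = 36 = |(1 3 2 9 13 11 15 16 14)(4 7 12 6)|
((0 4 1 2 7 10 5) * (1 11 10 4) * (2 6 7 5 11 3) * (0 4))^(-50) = ((0 1 6 7)(2 5 4 3)(10 11))^(-50) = (11)(0 6)(1 7)(2 4)(3 5)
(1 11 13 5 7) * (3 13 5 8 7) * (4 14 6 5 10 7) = (1 11 10 7)(3 13 8 4 14 6 5) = [0, 11, 2, 13, 14, 3, 5, 1, 4, 9, 7, 10, 12, 8, 6]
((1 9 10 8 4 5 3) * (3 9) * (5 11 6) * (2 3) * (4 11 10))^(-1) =(1 3 2)(4 9 5 6 11 8 10)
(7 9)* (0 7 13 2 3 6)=(0 7 9 13 2 3 6)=[7, 1, 3, 6, 4, 5, 0, 9, 8, 13, 10, 11, 12, 2]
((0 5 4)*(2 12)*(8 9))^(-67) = ((0 5 4)(2 12)(8 9))^(-67) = (0 4 5)(2 12)(8 9)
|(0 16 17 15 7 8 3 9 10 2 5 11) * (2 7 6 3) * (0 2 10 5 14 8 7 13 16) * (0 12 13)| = 15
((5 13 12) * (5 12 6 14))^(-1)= (5 14 6 13)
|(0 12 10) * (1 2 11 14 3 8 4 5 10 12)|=10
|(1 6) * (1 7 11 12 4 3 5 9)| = |(1 6 7 11 12 4 3 5 9)| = 9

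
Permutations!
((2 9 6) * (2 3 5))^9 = ((2 9 6 3 5))^9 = (2 5 3 6 9)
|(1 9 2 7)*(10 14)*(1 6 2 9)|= |(2 7 6)(10 14)|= 6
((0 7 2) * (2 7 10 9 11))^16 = ((0 10 9 11 2))^16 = (0 10 9 11 2)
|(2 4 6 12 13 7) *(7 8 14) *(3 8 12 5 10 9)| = 10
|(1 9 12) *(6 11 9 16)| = 6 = |(1 16 6 11 9 12)|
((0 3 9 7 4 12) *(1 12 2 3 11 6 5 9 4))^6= (0 1 9 6)(5 11 12 7)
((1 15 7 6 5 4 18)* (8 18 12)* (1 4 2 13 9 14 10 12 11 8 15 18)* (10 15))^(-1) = (1 8 11 4 18)(2 5 6 7 15 14 9 13)(10 12)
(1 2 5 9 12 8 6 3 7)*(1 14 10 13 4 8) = [0, 2, 5, 7, 8, 9, 3, 14, 6, 12, 13, 11, 1, 4, 10] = (1 2 5 9 12)(3 7 14 10 13 4 8 6)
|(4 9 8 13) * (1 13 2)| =|(1 13 4 9 8 2)| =6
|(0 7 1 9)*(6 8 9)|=6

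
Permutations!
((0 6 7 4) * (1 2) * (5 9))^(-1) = (0 4 7 6)(1 2)(5 9)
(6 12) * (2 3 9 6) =[0, 1, 3, 9, 4, 5, 12, 7, 8, 6, 10, 11, 2] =(2 3 9 6 12)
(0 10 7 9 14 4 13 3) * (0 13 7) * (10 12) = (0 12 10)(3 13)(4 7 9 14) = [12, 1, 2, 13, 7, 5, 6, 9, 8, 14, 0, 11, 10, 3, 4]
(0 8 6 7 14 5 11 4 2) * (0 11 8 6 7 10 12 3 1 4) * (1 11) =(0 6 10 12 3 11)(1 4 2)(5 8 7 14) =[6, 4, 1, 11, 2, 8, 10, 14, 7, 9, 12, 0, 3, 13, 5]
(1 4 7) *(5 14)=(1 4 7)(5 14)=[0, 4, 2, 3, 7, 14, 6, 1, 8, 9, 10, 11, 12, 13, 5]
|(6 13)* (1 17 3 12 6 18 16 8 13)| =|(1 17 3 12 6)(8 13 18 16)| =20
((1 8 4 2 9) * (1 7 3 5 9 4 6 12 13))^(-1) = ((1 8 6 12 13)(2 4)(3 5 9 7))^(-1) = (1 13 12 6 8)(2 4)(3 7 9 5)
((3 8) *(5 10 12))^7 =((3 8)(5 10 12))^7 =(3 8)(5 10 12)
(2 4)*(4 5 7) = (2 5 7 4) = [0, 1, 5, 3, 2, 7, 6, 4]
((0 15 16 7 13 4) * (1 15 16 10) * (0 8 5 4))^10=((0 16 7 13)(1 15 10)(4 8 5))^10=(0 7)(1 15 10)(4 8 5)(13 16)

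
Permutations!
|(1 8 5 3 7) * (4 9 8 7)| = |(1 7)(3 4 9 8 5)| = 10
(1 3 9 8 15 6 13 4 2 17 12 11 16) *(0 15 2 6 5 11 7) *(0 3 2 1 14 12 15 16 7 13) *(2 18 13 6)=(0 16 14 12 6)(1 18 13 4 2 17 15 5 11 7 3 9 8)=[16, 18, 17, 9, 2, 11, 0, 3, 1, 8, 10, 7, 6, 4, 12, 5, 14, 15, 13]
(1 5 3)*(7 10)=(1 5 3)(7 10)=[0, 5, 2, 1, 4, 3, 6, 10, 8, 9, 7]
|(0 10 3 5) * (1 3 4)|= 6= |(0 10 4 1 3 5)|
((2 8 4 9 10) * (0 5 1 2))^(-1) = (0 10 9 4 8 2 1 5)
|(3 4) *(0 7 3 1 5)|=|(0 7 3 4 1 5)|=6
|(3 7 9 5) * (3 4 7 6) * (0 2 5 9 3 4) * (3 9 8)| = 6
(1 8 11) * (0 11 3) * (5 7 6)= (0 11 1 8 3)(5 7 6)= [11, 8, 2, 0, 4, 7, 5, 6, 3, 9, 10, 1]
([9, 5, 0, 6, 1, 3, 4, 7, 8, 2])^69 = [0, 4, 2, 5, 6, 1, 3, 7, 8, 9]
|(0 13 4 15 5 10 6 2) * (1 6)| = |(0 13 4 15 5 10 1 6 2)| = 9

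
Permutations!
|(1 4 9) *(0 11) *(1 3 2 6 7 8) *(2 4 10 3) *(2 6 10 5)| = |(0 11)(1 5 2 10 3 4 9 6 7 8)| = 10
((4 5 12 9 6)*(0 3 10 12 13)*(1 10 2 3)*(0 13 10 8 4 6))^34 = ((13)(0 1 8 4 5 10 12 9)(2 3))^34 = (13)(0 8 5 12)(1 4 10 9)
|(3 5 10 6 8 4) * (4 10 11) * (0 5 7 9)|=|(0 5 11 4 3 7 9)(6 8 10)|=21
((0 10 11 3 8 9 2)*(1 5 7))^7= (11)(1 5 7)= ((0 10 11 3 8 9 2)(1 5 7))^7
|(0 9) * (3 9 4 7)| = |(0 4 7 3 9)| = 5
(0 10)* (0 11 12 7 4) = (0 10 11 12 7 4) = [10, 1, 2, 3, 0, 5, 6, 4, 8, 9, 11, 12, 7]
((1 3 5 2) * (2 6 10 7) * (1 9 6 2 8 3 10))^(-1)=(1 6 9 2 5 3 8 7 10)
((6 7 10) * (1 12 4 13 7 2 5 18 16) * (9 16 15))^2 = (1 4 7 6 5 15 16 12 13 10 2 18 9)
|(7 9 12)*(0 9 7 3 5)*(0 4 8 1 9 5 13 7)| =10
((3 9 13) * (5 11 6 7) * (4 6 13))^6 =(3 11 7 4)(5 6 9 13)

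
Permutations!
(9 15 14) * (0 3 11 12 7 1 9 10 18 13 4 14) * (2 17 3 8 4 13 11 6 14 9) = (0 8 4 9 15)(1 2 17 3 6 14 10 18 11 12 7) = [8, 2, 17, 6, 9, 5, 14, 1, 4, 15, 18, 12, 7, 13, 10, 0, 16, 3, 11]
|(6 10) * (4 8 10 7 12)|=6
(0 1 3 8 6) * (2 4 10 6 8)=(0 1 3 2 4 10 6)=[1, 3, 4, 2, 10, 5, 0, 7, 8, 9, 6]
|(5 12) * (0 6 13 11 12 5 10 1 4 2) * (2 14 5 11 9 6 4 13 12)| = 6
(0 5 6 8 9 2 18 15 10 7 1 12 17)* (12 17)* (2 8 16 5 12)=(0 12 2 18 15 10 7 1 17)(5 6 16)(8 9)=[12, 17, 18, 3, 4, 6, 16, 1, 9, 8, 7, 11, 2, 13, 14, 10, 5, 0, 15]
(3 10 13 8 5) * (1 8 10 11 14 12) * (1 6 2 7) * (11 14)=(1 8 5 3 14 12 6 2 7)(10 13)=[0, 8, 7, 14, 4, 3, 2, 1, 5, 9, 13, 11, 6, 10, 12]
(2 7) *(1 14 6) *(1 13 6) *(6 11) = (1 14)(2 7)(6 13 11) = [0, 14, 7, 3, 4, 5, 13, 2, 8, 9, 10, 6, 12, 11, 1]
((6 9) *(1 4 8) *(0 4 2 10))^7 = (0 4 8 1 2 10)(6 9)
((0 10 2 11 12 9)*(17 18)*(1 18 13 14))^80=(18)(0 2 12)(9 10 11)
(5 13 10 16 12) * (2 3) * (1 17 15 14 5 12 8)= (1 17 15 14 5 13 10 16 8)(2 3)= [0, 17, 3, 2, 4, 13, 6, 7, 1, 9, 16, 11, 12, 10, 5, 14, 8, 15]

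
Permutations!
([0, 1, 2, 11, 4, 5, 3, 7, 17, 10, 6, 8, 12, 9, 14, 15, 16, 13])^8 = (17)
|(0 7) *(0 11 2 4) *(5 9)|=|(0 7 11 2 4)(5 9)|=10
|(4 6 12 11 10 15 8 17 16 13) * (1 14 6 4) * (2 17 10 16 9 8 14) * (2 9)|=22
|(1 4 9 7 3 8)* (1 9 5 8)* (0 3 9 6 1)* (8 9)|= |(0 3)(1 4 5 9 7 8 6)|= 14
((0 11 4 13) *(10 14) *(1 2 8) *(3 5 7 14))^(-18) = ((0 11 4 13)(1 2 8)(3 5 7 14 10))^(-18) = (0 4)(3 7 10 5 14)(11 13)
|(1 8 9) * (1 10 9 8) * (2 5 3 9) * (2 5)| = 4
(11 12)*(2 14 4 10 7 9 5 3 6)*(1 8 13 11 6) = (1 8 13 11 12 6 2 14 4 10 7 9 5 3) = [0, 8, 14, 1, 10, 3, 2, 9, 13, 5, 7, 12, 6, 11, 4]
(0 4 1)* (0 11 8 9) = (0 4 1 11 8 9) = [4, 11, 2, 3, 1, 5, 6, 7, 9, 0, 10, 8]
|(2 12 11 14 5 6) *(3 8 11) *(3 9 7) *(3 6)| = 5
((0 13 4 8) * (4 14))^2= ((0 13 14 4 8))^2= (0 14 8 13 4)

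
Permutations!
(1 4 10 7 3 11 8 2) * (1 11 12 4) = (2 11 8)(3 12 4 10 7) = [0, 1, 11, 12, 10, 5, 6, 3, 2, 9, 7, 8, 4]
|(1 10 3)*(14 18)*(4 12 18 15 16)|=|(1 10 3)(4 12 18 14 15 16)|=6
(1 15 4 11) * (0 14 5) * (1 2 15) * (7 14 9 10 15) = (0 9 10 15 4 11 2 7 14 5) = [9, 1, 7, 3, 11, 0, 6, 14, 8, 10, 15, 2, 12, 13, 5, 4]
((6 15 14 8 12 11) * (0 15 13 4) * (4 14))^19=(0 15 4)(6 13 14 8 12 11)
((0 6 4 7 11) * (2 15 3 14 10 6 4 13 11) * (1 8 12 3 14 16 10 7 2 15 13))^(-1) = ((0 4 2 13 11)(1 8 12 3 16 10 6)(7 15 14))^(-1) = (0 11 13 2 4)(1 6 10 16 3 12 8)(7 14 15)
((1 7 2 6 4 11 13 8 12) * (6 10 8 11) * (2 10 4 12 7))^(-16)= ((1 2 4 6 12)(7 10 8)(11 13))^(-16)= (13)(1 12 6 4 2)(7 8 10)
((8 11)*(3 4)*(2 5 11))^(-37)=((2 5 11 8)(3 4))^(-37)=(2 8 11 5)(3 4)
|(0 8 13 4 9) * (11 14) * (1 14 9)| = 8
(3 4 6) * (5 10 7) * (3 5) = [0, 1, 2, 4, 6, 10, 5, 3, 8, 9, 7] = (3 4 6 5 10 7)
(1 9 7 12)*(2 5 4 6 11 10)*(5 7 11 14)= (1 9 11 10 2 7 12)(4 6 14 5)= [0, 9, 7, 3, 6, 4, 14, 12, 8, 11, 2, 10, 1, 13, 5]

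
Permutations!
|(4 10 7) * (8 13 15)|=3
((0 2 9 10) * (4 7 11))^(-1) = ((0 2 9 10)(4 7 11))^(-1) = (0 10 9 2)(4 11 7)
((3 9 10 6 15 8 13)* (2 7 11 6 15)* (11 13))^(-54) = ((2 7 13 3 9 10 15 8 11 6))^(-54) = (2 15 13 11 9)(3 6 10 7 8)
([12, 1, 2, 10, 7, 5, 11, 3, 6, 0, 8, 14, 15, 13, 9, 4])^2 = (0 15 7 10 6 14)(3 8 11 9 12 4)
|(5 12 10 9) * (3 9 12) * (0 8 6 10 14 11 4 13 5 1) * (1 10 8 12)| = |(0 12 14 11 4 13 5 3 9 10 1)(6 8)| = 22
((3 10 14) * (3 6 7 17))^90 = ((3 10 14 6 7 17))^90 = (17)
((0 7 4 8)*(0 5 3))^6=(8)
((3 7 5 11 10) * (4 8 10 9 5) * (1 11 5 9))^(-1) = ((1 11)(3 7 4 8 10))^(-1) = (1 11)(3 10 8 4 7)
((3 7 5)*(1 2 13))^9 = ((1 2 13)(3 7 5))^9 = (13)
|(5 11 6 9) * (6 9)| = |(5 11 9)| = 3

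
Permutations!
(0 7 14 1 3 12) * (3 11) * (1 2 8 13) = [7, 11, 8, 12, 4, 5, 6, 14, 13, 9, 10, 3, 0, 1, 2] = (0 7 14 2 8 13 1 11 3 12)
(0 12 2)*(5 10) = (0 12 2)(5 10) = [12, 1, 0, 3, 4, 10, 6, 7, 8, 9, 5, 11, 2]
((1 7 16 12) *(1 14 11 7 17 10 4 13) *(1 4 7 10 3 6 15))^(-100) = (17)(7 12 11)(10 16 14)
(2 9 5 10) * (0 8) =(0 8)(2 9 5 10) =[8, 1, 9, 3, 4, 10, 6, 7, 0, 5, 2]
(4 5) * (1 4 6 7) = (1 4 5 6 7) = [0, 4, 2, 3, 5, 6, 7, 1]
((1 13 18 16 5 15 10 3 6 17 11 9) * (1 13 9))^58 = ((1 9 13 18 16 5 15 10 3 6 17 11))^58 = (1 17 3 15 16 13)(5 18 9 11 6 10)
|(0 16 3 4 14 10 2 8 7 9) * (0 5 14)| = 28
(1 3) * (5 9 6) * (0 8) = (0 8)(1 3)(5 9 6) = [8, 3, 2, 1, 4, 9, 5, 7, 0, 6]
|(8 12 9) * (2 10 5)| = 3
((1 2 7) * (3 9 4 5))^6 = ((1 2 7)(3 9 4 5))^6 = (3 4)(5 9)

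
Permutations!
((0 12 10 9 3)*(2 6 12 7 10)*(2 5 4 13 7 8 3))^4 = (0 8 3)(2 4 9 5 10 12 7 6 13)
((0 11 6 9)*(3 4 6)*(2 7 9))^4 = (0 6)(2 11)(3 7)(4 9)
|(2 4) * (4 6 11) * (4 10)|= |(2 6 11 10 4)|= 5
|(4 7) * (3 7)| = 3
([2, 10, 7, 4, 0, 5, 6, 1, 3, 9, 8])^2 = [7, 8, 1, 0, 2, 5, 6, 10, 4, 9, 3]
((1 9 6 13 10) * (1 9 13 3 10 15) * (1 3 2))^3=(1 3 6 13 10 2 15 9)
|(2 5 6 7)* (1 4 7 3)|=|(1 4 7 2 5 6 3)|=7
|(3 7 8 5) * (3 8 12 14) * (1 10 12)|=|(1 10 12 14 3 7)(5 8)|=6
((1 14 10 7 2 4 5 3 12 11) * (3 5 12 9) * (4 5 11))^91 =((1 14 10 7 2 5 11)(3 9)(4 12))^91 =(14)(3 9)(4 12)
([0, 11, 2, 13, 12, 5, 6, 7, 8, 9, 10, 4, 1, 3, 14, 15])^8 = (15)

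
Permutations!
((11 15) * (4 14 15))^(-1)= (4 11 15 14)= ((4 14 15 11))^(-1)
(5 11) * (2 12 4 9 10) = (2 12 4 9 10)(5 11) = [0, 1, 12, 3, 9, 11, 6, 7, 8, 10, 2, 5, 4]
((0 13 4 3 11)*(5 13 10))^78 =(0 10 5 13 4 3 11)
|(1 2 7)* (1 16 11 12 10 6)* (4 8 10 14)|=11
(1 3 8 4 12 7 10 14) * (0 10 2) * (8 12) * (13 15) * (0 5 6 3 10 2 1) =(0 2 5 6 3 12 7 1 10 14)(4 8)(13 15) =[2, 10, 5, 12, 8, 6, 3, 1, 4, 9, 14, 11, 7, 15, 0, 13]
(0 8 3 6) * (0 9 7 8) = [0, 1, 2, 6, 4, 5, 9, 8, 3, 7] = (3 6 9 7 8)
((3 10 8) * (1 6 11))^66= ((1 6 11)(3 10 8))^66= (11)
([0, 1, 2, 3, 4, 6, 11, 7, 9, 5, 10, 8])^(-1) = (5 9 8 11 6)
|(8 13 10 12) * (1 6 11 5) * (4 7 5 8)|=|(1 6 11 8 13 10 12 4 7 5)|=10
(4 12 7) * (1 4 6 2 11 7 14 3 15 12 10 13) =(1 4 10 13)(2 11 7 6)(3 15 12 14) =[0, 4, 11, 15, 10, 5, 2, 6, 8, 9, 13, 7, 14, 1, 3, 12]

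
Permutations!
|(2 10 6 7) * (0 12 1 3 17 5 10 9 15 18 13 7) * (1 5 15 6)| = |(0 12 5 10 1 3 17 15 18 13 7 2 9 6)| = 14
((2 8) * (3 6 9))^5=((2 8)(3 6 9))^5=(2 8)(3 9 6)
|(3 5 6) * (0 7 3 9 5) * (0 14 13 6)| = 8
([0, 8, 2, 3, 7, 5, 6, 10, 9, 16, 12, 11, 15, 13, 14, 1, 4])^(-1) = (1 15 12 10 7 4 16 9 8)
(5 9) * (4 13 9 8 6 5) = (4 13 9)(5 8 6) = [0, 1, 2, 3, 13, 8, 5, 7, 6, 4, 10, 11, 12, 9]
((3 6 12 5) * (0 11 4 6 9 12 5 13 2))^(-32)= ((0 11 4 6 5 3 9 12 13 2))^(-32)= (0 13 9 5 4)(2 12 3 6 11)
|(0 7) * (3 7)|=3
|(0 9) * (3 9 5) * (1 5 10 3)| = 4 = |(0 10 3 9)(1 5)|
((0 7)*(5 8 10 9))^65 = ((0 7)(5 8 10 9))^65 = (0 7)(5 8 10 9)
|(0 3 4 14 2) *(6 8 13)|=15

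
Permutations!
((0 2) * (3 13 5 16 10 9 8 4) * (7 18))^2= ((0 2)(3 13 5 16 10 9 8 4)(7 18))^2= (18)(3 5 10 8)(4 13 16 9)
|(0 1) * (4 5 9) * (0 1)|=3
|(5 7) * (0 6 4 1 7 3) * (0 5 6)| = 4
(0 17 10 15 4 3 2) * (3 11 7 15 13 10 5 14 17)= (0 3 2)(4 11 7 15)(5 14 17)(10 13)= [3, 1, 0, 2, 11, 14, 6, 15, 8, 9, 13, 7, 12, 10, 17, 4, 16, 5]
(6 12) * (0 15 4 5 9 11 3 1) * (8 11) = [15, 0, 2, 1, 5, 9, 12, 7, 11, 8, 10, 3, 6, 13, 14, 4] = (0 15 4 5 9 8 11 3 1)(6 12)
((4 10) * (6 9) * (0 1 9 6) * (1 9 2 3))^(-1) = (0 9)(1 3 2)(4 10)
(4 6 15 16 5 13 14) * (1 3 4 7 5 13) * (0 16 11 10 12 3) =(0 16 13 14 7 5 1)(3 4 6 15 11 10 12) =[16, 0, 2, 4, 6, 1, 15, 5, 8, 9, 12, 10, 3, 14, 7, 11, 13]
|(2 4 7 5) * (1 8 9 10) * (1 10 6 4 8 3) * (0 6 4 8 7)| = |(10)(0 6 8 9 4)(1 3)(2 7 5)| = 30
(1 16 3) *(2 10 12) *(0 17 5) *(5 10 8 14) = (0 17 10 12 2 8 14 5)(1 16 3) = [17, 16, 8, 1, 4, 0, 6, 7, 14, 9, 12, 11, 2, 13, 5, 15, 3, 10]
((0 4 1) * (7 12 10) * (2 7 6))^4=(0 4 1)(2 6 10 12 7)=((0 4 1)(2 7 12 10 6))^4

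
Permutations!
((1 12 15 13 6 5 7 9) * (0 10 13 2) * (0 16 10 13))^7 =(0 12 6 2 7 10 1 13 15 5 16 9)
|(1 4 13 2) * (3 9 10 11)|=|(1 4 13 2)(3 9 10 11)|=4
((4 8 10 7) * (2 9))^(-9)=((2 9)(4 8 10 7))^(-9)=(2 9)(4 7 10 8)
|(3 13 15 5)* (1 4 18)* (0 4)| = 4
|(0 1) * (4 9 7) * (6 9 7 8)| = |(0 1)(4 7)(6 9 8)| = 6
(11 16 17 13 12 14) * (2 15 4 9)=[0, 1, 15, 3, 9, 5, 6, 7, 8, 2, 10, 16, 14, 12, 11, 4, 17, 13]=(2 15 4 9)(11 16 17 13 12 14)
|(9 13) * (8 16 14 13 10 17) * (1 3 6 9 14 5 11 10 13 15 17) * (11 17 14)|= |(1 3 6 9 13 11 10)(5 17 8 16)(14 15)|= 28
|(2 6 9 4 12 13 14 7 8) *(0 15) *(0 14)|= |(0 15 14 7 8 2 6 9 4 12 13)|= 11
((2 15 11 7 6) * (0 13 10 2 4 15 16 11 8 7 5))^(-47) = (0 10 16 5 13 2 11)(4 7 15 6 8)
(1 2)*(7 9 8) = (1 2)(7 9 8) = [0, 2, 1, 3, 4, 5, 6, 9, 7, 8]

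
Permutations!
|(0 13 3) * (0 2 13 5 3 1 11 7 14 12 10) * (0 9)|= |(0 5 3 2 13 1 11 7 14 12 10 9)|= 12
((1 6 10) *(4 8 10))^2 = (1 4 10 6 8)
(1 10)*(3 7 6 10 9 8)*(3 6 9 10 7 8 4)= (1 10)(3 8 6 7 9 4)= [0, 10, 2, 8, 3, 5, 7, 9, 6, 4, 1]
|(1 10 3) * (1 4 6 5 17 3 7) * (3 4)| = |(1 10 7)(4 6 5 17)| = 12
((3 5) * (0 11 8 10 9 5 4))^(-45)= ((0 11 8 10 9 5 3 4))^(-45)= (0 10 3 11 9 4 8 5)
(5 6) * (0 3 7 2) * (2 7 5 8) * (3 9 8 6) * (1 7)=(0 9 8 2)(1 7)(3 5)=[9, 7, 0, 5, 4, 3, 6, 1, 2, 8]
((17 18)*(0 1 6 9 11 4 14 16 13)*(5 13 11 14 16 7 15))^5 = ((0 1 6 9 14 7 15 5 13)(4 16 11)(17 18))^5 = (0 7 1 15 6 5 9 13 14)(4 11 16)(17 18)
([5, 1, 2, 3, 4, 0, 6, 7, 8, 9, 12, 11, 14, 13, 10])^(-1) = [5, 1, 2, 3, 4, 0, 6, 7, 8, 9, 14, 11, 10, 13, 12]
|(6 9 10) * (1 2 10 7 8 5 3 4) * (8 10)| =|(1 2 8 5 3 4)(6 9 7 10)| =12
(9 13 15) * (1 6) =(1 6)(9 13 15) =[0, 6, 2, 3, 4, 5, 1, 7, 8, 13, 10, 11, 12, 15, 14, 9]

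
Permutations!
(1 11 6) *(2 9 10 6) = [0, 11, 9, 3, 4, 5, 1, 7, 8, 10, 6, 2] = (1 11 2 9 10 6)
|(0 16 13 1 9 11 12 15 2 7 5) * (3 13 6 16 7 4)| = |(0 7 5)(1 9 11 12 15 2 4 3 13)(6 16)| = 18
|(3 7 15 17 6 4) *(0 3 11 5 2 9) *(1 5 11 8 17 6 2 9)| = |(0 3 7 15 6 4 8 17 2 1 5 9)| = 12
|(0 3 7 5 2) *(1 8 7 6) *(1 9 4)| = 10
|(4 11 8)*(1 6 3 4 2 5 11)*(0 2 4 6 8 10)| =30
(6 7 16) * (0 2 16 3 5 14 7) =(0 2 16 6)(3 5 14 7) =[2, 1, 16, 5, 4, 14, 0, 3, 8, 9, 10, 11, 12, 13, 7, 15, 6]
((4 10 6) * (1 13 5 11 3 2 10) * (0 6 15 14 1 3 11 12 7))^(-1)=(0 7 12 5 13 1 14 15 10 2 3 4 6)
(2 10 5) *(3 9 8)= (2 10 5)(3 9 8)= [0, 1, 10, 9, 4, 2, 6, 7, 3, 8, 5]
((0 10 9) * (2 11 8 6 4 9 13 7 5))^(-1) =(0 9 4 6 8 11 2 5 7 13 10)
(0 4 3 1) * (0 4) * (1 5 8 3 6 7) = [0, 4, 2, 5, 6, 8, 7, 1, 3] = (1 4 6 7)(3 5 8)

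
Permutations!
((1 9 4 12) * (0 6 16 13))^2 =(0 16)(1 4)(6 13)(9 12)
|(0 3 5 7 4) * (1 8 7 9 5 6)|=14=|(0 3 6 1 8 7 4)(5 9)|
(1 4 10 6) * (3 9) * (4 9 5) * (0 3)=(0 3 5 4 10 6 1 9)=[3, 9, 2, 5, 10, 4, 1, 7, 8, 0, 6]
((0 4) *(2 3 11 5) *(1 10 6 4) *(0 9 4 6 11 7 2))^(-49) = (0 1 10 11 5)(2 7 3)(4 9) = ((0 1 10 11 5)(2 3 7)(4 9))^(-49)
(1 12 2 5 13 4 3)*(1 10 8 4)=(1 12 2 5 13)(3 10 8 4)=[0, 12, 5, 10, 3, 13, 6, 7, 4, 9, 8, 11, 2, 1]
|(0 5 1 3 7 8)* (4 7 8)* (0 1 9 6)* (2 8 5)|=|(0 2 8 1 3 5 9 6)(4 7)|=8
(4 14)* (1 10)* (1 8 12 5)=(1 10 8 12 5)(4 14)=[0, 10, 2, 3, 14, 1, 6, 7, 12, 9, 8, 11, 5, 13, 4]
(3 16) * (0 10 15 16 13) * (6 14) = (0 10 15 16 3 13)(6 14) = [10, 1, 2, 13, 4, 5, 14, 7, 8, 9, 15, 11, 12, 0, 6, 16, 3]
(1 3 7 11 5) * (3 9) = (1 9 3 7 11 5) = [0, 9, 2, 7, 4, 1, 6, 11, 8, 3, 10, 5]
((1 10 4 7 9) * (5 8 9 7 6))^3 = (1 6 9 4 8 10 5)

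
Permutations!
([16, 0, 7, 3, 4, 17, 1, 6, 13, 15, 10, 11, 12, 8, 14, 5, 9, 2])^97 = (0 7 5 16 6 17 9 1 2 15)(8 13)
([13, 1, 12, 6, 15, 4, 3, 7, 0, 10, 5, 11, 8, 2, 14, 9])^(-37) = [12, 1, 0, 6, 10, 9, 3, 7, 2, 4, 15, 11, 13, 8, 14, 5]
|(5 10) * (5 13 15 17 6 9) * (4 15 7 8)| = |(4 15 17 6 9 5 10 13 7 8)| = 10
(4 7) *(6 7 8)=[0, 1, 2, 3, 8, 5, 7, 4, 6]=(4 8 6 7)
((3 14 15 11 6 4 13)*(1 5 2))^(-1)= (1 2 5)(3 13 4 6 11 15 14)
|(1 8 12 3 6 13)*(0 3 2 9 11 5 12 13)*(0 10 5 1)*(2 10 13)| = |(0 3 6 13)(1 8 2 9 11)(5 12 10)| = 60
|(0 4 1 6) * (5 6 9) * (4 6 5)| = 6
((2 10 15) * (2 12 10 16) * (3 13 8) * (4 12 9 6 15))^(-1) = ((2 16)(3 13 8)(4 12 10)(6 15 9))^(-1) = (2 16)(3 8 13)(4 10 12)(6 9 15)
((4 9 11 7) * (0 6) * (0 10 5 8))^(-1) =((0 6 10 5 8)(4 9 11 7))^(-1) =(0 8 5 10 6)(4 7 11 9)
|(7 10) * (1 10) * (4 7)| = 4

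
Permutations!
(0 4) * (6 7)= [4, 1, 2, 3, 0, 5, 7, 6]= (0 4)(6 7)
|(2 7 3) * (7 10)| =4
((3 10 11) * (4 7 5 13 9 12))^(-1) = (3 11 10)(4 12 9 13 5 7)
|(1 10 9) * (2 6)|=6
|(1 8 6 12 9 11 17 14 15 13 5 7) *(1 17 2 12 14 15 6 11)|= |(1 8 11 2 12 9)(5 7 17 15 13)(6 14)|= 30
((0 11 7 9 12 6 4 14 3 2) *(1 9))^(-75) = (0 7 9 6 14 2 11 1 12 4 3)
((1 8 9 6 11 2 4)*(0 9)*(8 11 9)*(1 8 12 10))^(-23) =(0 12 10 1 11 2 4 8)(6 9)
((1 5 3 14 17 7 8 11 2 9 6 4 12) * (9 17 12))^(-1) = (1 12 14 3 5)(2 11 8 7 17)(4 6 9) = ((1 5 3 14 12)(2 17 7 8 11)(4 9 6))^(-1)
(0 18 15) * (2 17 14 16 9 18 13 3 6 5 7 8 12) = [13, 1, 17, 6, 4, 7, 5, 8, 12, 18, 10, 11, 2, 3, 16, 0, 9, 14, 15] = (0 13 3 6 5 7 8 12 2 17 14 16 9 18 15)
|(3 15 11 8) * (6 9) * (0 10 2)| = 12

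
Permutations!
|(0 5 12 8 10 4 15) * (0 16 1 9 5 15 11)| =11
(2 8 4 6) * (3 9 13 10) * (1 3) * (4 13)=(1 3 9 4 6 2 8 13 10)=[0, 3, 8, 9, 6, 5, 2, 7, 13, 4, 1, 11, 12, 10]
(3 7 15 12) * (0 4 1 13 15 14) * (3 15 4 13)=(0 13 4 1 3 7 14)(12 15)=[13, 3, 2, 7, 1, 5, 6, 14, 8, 9, 10, 11, 15, 4, 0, 12]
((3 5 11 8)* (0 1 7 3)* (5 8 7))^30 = (0 5 7 8 1 11 3)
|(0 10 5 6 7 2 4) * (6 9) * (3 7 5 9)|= |(0 10 9 6 5 3 7 2 4)|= 9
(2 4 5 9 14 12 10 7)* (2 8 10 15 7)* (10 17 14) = (2 4 5 9 10)(7 8 17 14 12 15) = [0, 1, 4, 3, 5, 9, 6, 8, 17, 10, 2, 11, 15, 13, 12, 7, 16, 14]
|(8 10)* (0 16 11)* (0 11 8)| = |(0 16 8 10)| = 4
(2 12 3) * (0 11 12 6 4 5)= (0 11 12 3 2 6 4 5)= [11, 1, 6, 2, 5, 0, 4, 7, 8, 9, 10, 12, 3]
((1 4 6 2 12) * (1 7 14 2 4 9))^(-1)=(1 9)(2 14 7 12)(4 6)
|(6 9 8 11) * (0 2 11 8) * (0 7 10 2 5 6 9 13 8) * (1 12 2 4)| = |(0 5 6 13 8)(1 12 2 11 9 7 10 4)| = 40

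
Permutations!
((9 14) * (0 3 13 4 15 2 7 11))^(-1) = ((0 3 13 4 15 2 7 11)(9 14))^(-1) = (0 11 7 2 15 4 13 3)(9 14)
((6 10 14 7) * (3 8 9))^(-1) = (3 9 8)(6 7 14 10)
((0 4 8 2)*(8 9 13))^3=(0 13)(2 9)(4 8)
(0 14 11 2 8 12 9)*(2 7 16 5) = (0 14 11 7 16 5 2 8 12 9) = [14, 1, 8, 3, 4, 2, 6, 16, 12, 0, 10, 7, 9, 13, 11, 15, 5]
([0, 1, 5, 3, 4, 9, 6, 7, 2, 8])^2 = (2 9)(5 8)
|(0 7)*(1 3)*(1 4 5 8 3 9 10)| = |(0 7)(1 9 10)(3 4 5 8)| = 12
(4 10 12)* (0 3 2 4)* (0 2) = (0 3)(2 4 10 12) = [3, 1, 4, 0, 10, 5, 6, 7, 8, 9, 12, 11, 2]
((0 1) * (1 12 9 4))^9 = (0 1 4 9 12)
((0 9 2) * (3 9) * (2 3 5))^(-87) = (3 9)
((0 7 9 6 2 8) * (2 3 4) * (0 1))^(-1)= ((0 7 9 6 3 4 2 8 1))^(-1)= (0 1 8 2 4 3 6 9 7)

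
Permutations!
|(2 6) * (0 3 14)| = 6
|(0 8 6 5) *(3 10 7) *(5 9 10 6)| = 15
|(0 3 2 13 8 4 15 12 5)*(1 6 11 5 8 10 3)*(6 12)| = 36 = |(0 1 12 8 4 15 6 11 5)(2 13 10 3)|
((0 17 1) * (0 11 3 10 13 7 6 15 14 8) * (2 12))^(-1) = ((0 17 1 11 3 10 13 7 6 15 14 8)(2 12))^(-1) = (0 8 14 15 6 7 13 10 3 11 1 17)(2 12)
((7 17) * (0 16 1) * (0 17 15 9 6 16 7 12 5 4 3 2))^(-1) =((0 7 15 9 6 16 1 17 12 5 4 3 2))^(-1) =(0 2 3 4 5 12 17 1 16 6 9 15 7)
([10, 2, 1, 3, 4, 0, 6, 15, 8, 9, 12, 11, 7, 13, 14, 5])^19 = [10, 2, 1, 3, 4, 0, 6, 15, 8, 9, 12, 11, 7, 13, 14, 5]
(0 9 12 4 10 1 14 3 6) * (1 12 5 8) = (0 9 5 8 1 14 3 6)(4 10 12) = [9, 14, 2, 6, 10, 8, 0, 7, 1, 5, 12, 11, 4, 13, 3]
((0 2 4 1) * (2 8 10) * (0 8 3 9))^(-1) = ((0 3 9)(1 8 10 2 4))^(-1) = (0 9 3)(1 4 2 10 8)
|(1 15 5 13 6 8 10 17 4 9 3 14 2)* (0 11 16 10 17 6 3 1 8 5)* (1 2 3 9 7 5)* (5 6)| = |(0 11 16 10 5 13 9 2 8 17 4 7 6 1 15)(3 14)| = 30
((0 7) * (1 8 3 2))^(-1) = (0 7)(1 2 3 8)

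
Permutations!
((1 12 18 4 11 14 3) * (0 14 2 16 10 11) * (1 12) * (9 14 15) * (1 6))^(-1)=(0 4 18 12 3 14 9 15)(1 6)(2 11 10 16)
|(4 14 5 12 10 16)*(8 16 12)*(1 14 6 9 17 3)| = |(1 14 5 8 16 4 6 9 17 3)(10 12)| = 10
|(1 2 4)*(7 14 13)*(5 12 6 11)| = 12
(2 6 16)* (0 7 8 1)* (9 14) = (0 7 8 1)(2 6 16)(9 14) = [7, 0, 6, 3, 4, 5, 16, 8, 1, 14, 10, 11, 12, 13, 9, 15, 2]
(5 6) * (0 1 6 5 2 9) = (0 1 6 2 9) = [1, 6, 9, 3, 4, 5, 2, 7, 8, 0]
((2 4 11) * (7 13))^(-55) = (2 11 4)(7 13) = ((2 4 11)(7 13))^(-55)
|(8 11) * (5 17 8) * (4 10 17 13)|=7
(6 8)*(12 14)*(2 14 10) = (2 14 12 10)(6 8) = [0, 1, 14, 3, 4, 5, 8, 7, 6, 9, 2, 11, 10, 13, 12]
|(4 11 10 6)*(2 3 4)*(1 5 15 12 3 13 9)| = |(1 5 15 12 3 4 11 10 6 2 13 9)| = 12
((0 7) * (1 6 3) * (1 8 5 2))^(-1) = (0 7)(1 2 5 8 3 6)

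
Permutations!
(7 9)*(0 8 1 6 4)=(0 8 1 6 4)(7 9)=[8, 6, 2, 3, 0, 5, 4, 9, 1, 7]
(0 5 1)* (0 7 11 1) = (0 5)(1 7 11) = [5, 7, 2, 3, 4, 0, 6, 11, 8, 9, 10, 1]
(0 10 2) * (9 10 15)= (0 15 9 10 2)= [15, 1, 0, 3, 4, 5, 6, 7, 8, 10, 2, 11, 12, 13, 14, 9]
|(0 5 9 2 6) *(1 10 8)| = |(0 5 9 2 6)(1 10 8)| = 15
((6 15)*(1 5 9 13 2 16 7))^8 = (1 5 9 13 2 16 7)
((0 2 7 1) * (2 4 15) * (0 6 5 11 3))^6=((0 4 15 2 7 1 6 5 11 3))^6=(0 6 15 11 7)(1 4 5 2 3)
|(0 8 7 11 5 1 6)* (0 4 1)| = 15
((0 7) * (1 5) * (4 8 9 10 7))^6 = ((0 4 8 9 10 7)(1 5))^6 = (10)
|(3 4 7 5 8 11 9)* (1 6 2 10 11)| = 11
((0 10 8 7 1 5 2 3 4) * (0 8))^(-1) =(0 10)(1 7 8 4 3 2 5)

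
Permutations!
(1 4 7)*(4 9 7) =[0, 9, 2, 3, 4, 5, 6, 1, 8, 7] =(1 9 7)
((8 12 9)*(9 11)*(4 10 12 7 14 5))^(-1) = (4 5 14 7 8 9 11 12 10)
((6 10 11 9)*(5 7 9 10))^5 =(5 7 9 6)(10 11) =((5 7 9 6)(10 11))^5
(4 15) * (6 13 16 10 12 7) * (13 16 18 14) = (4 15)(6 16 10 12 7)(13 18 14) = [0, 1, 2, 3, 15, 5, 16, 6, 8, 9, 12, 11, 7, 18, 13, 4, 10, 17, 14]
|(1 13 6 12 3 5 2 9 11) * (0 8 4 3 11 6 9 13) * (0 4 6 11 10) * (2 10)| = |(0 8 6 12 2 13 9 11 1 4 3 5 10)| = 13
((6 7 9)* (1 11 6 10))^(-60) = ((1 11 6 7 9 10))^(-60) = (11)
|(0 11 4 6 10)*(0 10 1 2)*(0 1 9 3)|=6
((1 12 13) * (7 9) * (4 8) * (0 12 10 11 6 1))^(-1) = ((0 12 13)(1 10 11 6)(4 8)(7 9))^(-1) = (0 13 12)(1 6 11 10)(4 8)(7 9)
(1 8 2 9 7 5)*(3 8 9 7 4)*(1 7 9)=[0, 1, 9, 8, 3, 7, 6, 5, 2, 4]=(2 9 4 3 8)(5 7)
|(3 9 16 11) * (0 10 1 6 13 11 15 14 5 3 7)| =|(0 10 1 6 13 11 7)(3 9 16 15 14 5)| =42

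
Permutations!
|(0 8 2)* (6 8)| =|(0 6 8 2)| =4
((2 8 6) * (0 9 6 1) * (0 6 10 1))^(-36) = ((0 9 10 1 6 2 8))^(-36) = (0 8 2 6 1 10 9)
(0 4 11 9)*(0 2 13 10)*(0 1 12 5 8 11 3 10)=(0 4 3 10 1 12 5 8 11 9 2 13)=[4, 12, 13, 10, 3, 8, 6, 7, 11, 2, 1, 9, 5, 0]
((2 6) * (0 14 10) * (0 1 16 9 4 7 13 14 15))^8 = (16)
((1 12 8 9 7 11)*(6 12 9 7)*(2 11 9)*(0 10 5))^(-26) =(0 10 5)(1 2 11)(6 9 7 8 12)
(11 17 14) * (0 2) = (0 2)(11 17 14) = [2, 1, 0, 3, 4, 5, 6, 7, 8, 9, 10, 17, 12, 13, 11, 15, 16, 14]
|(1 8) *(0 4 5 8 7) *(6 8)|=7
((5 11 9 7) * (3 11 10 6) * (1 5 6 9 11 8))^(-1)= (11)(1 8 3 6 7 9 10 5)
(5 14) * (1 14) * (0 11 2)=(0 11 2)(1 14 5)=[11, 14, 0, 3, 4, 1, 6, 7, 8, 9, 10, 2, 12, 13, 5]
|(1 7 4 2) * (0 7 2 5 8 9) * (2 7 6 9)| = 6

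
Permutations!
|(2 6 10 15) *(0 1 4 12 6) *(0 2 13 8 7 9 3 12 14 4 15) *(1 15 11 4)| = |(0 15 13 8 7 9 3 12 6 10)(1 11 4 14)| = 20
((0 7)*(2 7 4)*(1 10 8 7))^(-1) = ((0 4 2 1 10 8 7))^(-1) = (0 7 8 10 1 2 4)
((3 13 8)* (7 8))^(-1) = (3 8 7 13)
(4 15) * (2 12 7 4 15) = [0, 1, 12, 3, 2, 5, 6, 4, 8, 9, 10, 11, 7, 13, 14, 15] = (15)(2 12 7 4)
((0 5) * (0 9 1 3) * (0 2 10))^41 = (0 10 2 3 1 9 5) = ((0 5 9 1 3 2 10))^41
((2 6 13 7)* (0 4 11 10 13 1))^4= (0 13 1 10 6 11 2 4 7)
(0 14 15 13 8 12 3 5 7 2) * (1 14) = (0 1 14 15 13 8 12 3 5 7 2) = [1, 14, 0, 5, 4, 7, 6, 2, 12, 9, 10, 11, 3, 8, 15, 13]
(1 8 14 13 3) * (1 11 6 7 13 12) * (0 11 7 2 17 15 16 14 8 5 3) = (0 11 6 2 17 15 16 14 12 1 5 3 7 13) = [11, 5, 17, 7, 4, 3, 2, 13, 8, 9, 10, 6, 1, 0, 12, 16, 14, 15]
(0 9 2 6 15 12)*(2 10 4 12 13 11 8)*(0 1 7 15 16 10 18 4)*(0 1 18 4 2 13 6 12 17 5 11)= [9, 7, 12, 3, 17, 11, 16, 15, 13, 4, 1, 8, 18, 0, 14, 6, 10, 5, 2]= (0 9 4 17 5 11 8 13)(1 7 15 6 16 10)(2 12 18)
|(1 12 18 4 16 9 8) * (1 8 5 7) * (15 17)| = |(1 12 18 4 16 9 5 7)(15 17)| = 8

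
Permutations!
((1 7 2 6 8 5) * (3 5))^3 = (1 6 5 2 3 7 8)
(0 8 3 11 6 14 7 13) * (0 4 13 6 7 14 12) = [8, 1, 2, 11, 13, 5, 12, 6, 3, 9, 10, 7, 0, 4, 14] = (14)(0 8 3 11 7 6 12)(4 13)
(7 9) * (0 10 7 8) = (0 10 7 9 8) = [10, 1, 2, 3, 4, 5, 6, 9, 0, 8, 7]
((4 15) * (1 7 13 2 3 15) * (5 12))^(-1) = (1 4 15 3 2 13 7)(5 12)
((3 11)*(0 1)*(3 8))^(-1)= ((0 1)(3 11 8))^(-1)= (0 1)(3 8 11)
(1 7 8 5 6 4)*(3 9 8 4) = (1 7 4)(3 9 8 5 6) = [0, 7, 2, 9, 1, 6, 3, 4, 5, 8]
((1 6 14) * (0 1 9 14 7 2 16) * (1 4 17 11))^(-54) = (17)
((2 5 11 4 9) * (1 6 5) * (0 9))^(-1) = (0 4 11 5 6 1 2 9)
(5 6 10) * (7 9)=(5 6 10)(7 9)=[0, 1, 2, 3, 4, 6, 10, 9, 8, 7, 5]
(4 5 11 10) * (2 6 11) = (2 6 11 10 4 5) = [0, 1, 6, 3, 5, 2, 11, 7, 8, 9, 4, 10]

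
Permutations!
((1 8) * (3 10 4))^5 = (1 8)(3 4 10)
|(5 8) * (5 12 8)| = |(8 12)| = 2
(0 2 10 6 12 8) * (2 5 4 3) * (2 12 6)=[5, 1, 10, 12, 3, 4, 6, 7, 0, 9, 2, 11, 8]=(0 5 4 3 12 8)(2 10)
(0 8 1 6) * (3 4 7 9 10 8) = (0 3 4 7 9 10 8 1 6) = [3, 6, 2, 4, 7, 5, 0, 9, 1, 10, 8]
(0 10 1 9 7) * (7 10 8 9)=(0 8 9 10 1 7)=[8, 7, 2, 3, 4, 5, 6, 0, 9, 10, 1]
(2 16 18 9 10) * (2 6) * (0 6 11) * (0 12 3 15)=[6, 1, 16, 15, 4, 5, 2, 7, 8, 10, 11, 12, 3, 13, 14, 0, 18, 17, 9]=(0 6 2 16 18 9 10 11 12 3 15)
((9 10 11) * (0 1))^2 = (9 11 10)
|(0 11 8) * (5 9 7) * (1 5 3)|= 15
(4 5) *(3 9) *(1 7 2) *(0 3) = (0 3 9)(1 7 2)(4 5) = [3, 7, 1, 9, 5, 4, 6, 2, 8, 0]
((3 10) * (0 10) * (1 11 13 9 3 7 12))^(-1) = ((0 10 7 12 1 11 13 9 3))^(-1) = (0 3 9 13 11 1 12 7 10)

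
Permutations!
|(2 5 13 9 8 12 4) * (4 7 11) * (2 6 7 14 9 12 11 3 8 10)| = |(2 5 13 12 14 9 10)(3 8 11 4 6 7)| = 42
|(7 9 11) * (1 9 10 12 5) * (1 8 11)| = |(1 9)(5 8 11 7 10 12)| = 6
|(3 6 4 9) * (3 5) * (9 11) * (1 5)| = |(1 5 3 6 4 11 9)| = 7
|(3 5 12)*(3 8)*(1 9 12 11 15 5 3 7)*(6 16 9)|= 21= |(1 6 16 9 12 8 7)(5 11 15)|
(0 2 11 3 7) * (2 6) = (0 6 2 11 3 7) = [6, 1, 11, 7, 4, 5, 2, 0, 8, 9, 10, 3]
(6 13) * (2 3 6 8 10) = (2 3 6 13 8 10) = [0, 1, 3, 6, 4, 5, 13, 7, 10, 9, 2, 11, 12, 8]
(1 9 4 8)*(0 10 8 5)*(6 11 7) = (0 10 8 1 9 4 5)(6 11 7) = [10, 9, 2, 3, 5, 0, 11, 6, 1, 4, 8, 7]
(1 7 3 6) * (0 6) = (0 6 1 7 3) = [6, 7, 2, 0, 4, 5, 1, 3]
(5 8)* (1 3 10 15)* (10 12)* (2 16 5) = [0, 3, 16, 12, 4, 8, 6, 7, 2, 9, 15, 11, 10, 13, 14, 1, 5] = (1 3 12 10 15)(2 16 5 8)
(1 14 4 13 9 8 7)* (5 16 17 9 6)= (1 14 4 13 6 5 16 17 9 8 7)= [0, 14, 2, 3, 13, 16, 5, 1, 7, 8, 10, 11, 12, 6, 4, 15, 17, 9]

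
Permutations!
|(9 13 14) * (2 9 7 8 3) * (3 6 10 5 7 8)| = 10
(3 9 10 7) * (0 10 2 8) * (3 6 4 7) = (0 10 3 9 2 8)(4 7 6) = [10, 1, 8, 9, 7, 5, 4, 6, 0, 2, 3]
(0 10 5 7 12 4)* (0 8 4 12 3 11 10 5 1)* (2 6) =[5, 0, 6, 11, 8, 7, 2, 3, 4, 9, 1, 10, 12] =(12)(0 5 7 3 11 10 1)(2 6)(4 8)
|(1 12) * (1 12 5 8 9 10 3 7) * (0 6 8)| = 9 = |(12)(0 6 8 9 10 3 7 1 5)|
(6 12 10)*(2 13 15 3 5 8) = [0, 1, 13, 5, 4, 8, 12, 7, 2, 9, 6, 11, 10, 15, 14, 3] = (2 13 15 3 5 8)(6 12 10)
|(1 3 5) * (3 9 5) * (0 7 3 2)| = 12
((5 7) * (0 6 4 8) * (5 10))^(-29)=(0 8 4 6)(5 7 10)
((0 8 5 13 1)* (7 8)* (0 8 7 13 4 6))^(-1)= ((0 13 1 8 5 4 6))^(-1)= (0 6 4 5 8 1 13)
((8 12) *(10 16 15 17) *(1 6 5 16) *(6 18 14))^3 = ((1 18 14 6 5 16 15 17 10)(8 12))^3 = (1 6 15)(5 17 18)(8 12)(10 14 16)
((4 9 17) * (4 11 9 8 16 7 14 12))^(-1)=(4 12 14 7 16 8)(9 11 17)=((4 8 16 7 14 12)(9 17 11))^(-1)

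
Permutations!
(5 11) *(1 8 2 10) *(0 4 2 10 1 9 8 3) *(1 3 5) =(0 4 2 3)(1 5 11)(8 10 9) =[4, 5, 3, 0, 2, 11, 6, 7, 10, 8, 9, 1]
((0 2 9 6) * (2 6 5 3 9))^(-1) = ((0 6)(3 9 5))^(-1) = (0 6)(3 5 9)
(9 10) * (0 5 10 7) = (0 5 10 9 7) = [5, 1, 2, 3, 4, 10, 6, 0, 8, 7, 9]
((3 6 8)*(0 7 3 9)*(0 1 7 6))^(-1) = (0 3 7 1 9 8 6)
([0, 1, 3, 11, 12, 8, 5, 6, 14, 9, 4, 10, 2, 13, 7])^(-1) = (2 12 4 10 11 3)(5 6 7 14 8)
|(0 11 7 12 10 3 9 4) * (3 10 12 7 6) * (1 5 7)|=|(12)(0 11 6 3 9 4)(1 5 7)|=6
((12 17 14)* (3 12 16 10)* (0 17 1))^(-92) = (0 10)(1 16)(3 17)(12 14)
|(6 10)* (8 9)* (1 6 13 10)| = 2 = |(1 6)(8 9)(10 13)|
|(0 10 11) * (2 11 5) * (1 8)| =|(0 10 5 2 11)(1 8)| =10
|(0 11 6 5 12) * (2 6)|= |(0 11 2 6 5 12)|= 6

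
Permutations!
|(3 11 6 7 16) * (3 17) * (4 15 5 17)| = 9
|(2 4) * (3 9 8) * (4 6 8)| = |(2 6 8 3 9 4)| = 6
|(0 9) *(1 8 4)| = 6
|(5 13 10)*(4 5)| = |(4 5 13 10)| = 4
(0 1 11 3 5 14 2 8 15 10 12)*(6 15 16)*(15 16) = (0 1 11 3 5 14 2 8 15 10 12)(6 16) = [1, 11, 8, 5, 4, 14, 16, 7, 15, 9, 12, 3, 0, 13, 2, 10, 6]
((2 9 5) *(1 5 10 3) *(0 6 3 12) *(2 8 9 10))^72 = (0 3 5 9 10)(1 8 2 12 6)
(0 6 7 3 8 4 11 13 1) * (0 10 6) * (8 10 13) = (1 13)(3 10 6 7)(4 11 8) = [0, 13, 2, 10, 11, 5, 7, 3, 4, 9, 6, 8, 12, 1]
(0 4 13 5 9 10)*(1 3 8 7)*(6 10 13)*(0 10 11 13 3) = (0 4 6 11 13 5 9 3 8 7 1) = [4, 0, 2, 8, 6, 9, 11, 1, 7, 3, 10, 13, 12, 5]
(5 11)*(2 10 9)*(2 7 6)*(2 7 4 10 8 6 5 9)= [0, 1, 8, 3, 10, 11, 7, 5, 6, 4, 2, 9]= (2 8 6 7 5 11 9 4 10)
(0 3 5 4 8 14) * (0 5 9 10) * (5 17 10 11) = [3, 1, 2, 9, 8, 4, 6, 7, 14, 11, 0, 5, 12, 13, 17, 15, 16, 10] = (0 3 9 11 5 4 8 14 17 10)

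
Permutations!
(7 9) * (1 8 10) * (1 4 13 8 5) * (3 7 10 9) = (1 5)(3 7)(4 13 8 9 10) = [0, 5, 2, 7, 13, 1, 6, 3, 9, 10, 4, 11, 12, 8]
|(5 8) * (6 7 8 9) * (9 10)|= 6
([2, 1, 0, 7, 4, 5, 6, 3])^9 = [2, 1, 0, 7, 4, 5, 6, 3]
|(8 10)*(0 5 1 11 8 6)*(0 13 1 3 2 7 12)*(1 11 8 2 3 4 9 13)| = 36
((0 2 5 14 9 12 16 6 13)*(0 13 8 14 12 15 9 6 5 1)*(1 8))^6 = ((0 2 8 14 6 1)(5 12 16)(9 15))^6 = (16)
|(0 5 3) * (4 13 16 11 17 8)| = 6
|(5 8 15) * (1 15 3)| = |(1 15 5 8 3)| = 5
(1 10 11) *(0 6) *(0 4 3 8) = [6, 10, 2, 8, 3, 5, 4, 7, 0, 9, 11, 1] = (0 6 4 3 8)(1 10 11)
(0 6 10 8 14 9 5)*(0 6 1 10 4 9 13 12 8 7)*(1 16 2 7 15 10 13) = (0 16 2 7)(1 13 12 8 14)(4 9 5 6)(10 15) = [16, 13, 7, 3, 9, 6, 4, 0, 14, 5, 15, 11, 8, 12, 1, 10, 2]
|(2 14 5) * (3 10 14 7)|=6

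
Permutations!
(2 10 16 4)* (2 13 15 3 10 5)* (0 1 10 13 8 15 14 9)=(0 1 10 16 4 8 15 3 13 14 9)(2 5)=[1, 10, 5, 13, 8, 2, 6, 7, 15, 0, 16, 11, 12, 14, 9, 3, 4]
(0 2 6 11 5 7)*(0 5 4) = [2, 1, 6, 3, 0, 7, 11, 5, 8, 9, 10, 4] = (0 2 6 11 4)(5 7)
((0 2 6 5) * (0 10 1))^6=(10)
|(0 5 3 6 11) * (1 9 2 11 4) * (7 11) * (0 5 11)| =10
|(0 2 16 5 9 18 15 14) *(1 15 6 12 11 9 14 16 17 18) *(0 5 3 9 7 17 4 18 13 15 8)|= 16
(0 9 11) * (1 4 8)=(0 9 11)(1 4 8)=[9, 4, 2, 3, 8, 5, 6, 7, 1, 11, 10, 0]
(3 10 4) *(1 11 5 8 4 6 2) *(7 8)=(1 11 5 7 8 4 3 10 6 2)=[0, 11, 1, 10, 3, 7, 2, 8, 4, 9, 6, 5]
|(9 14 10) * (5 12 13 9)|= 6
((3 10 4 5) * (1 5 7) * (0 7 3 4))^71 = ((0 7 1 5 4 3 10))^71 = (0 7 1 5 4 3 10)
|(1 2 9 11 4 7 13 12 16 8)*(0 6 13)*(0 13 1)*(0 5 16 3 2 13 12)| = |(0 6 1 13)(2 9 11 4 7 12 3)(5 16 8)| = 84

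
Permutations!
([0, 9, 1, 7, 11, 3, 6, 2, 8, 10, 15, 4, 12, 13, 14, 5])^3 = (1 15 7 9 5 2 10 3)(4 11)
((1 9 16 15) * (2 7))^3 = (1 15 16 9)(2 7)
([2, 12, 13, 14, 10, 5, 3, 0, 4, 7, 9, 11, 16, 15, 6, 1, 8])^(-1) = (0 7 9 10 4 8 16 12 1 15 13 2)(3 6 14)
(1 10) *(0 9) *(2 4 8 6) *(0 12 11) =(0 9 12 11)(1 10)(2 4 8 6) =[9, 10, 4, 3, 8, 5, 2, 7, 6, 12, 1, 0, 11]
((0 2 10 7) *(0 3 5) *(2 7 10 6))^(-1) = ((10)(0 7 3 5)(2 6))^(-1) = (10)(0 5 3 7)(2 6)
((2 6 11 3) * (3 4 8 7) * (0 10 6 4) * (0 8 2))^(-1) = ((0 10 6 11 8 7 3)(2 4))^(-1) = (0 3 7 8 11 6 10)(2 4)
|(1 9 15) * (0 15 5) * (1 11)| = 6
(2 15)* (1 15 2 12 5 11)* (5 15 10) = (1 10 5 11)(12 15) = [0, 10, 2, 3, 4, 11, 6, 7, 8, 9, 5, 1, 15, 13, 14, 12]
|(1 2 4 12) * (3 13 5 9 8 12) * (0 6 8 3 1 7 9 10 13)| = 21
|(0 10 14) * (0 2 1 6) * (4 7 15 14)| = |(0 10 4 7 15 14 2 1 6)| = 9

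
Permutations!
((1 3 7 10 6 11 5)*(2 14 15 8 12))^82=(1 11 10 3 5 6 7)(2 15 12 14 8)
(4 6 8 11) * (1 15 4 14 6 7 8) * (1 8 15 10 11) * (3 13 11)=(1 10 3 13 11 14 6 8)(4 7 15)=[0, 10, 2, 13, 7, 5, 8, 15, 1, 9, 3, 14, 12, 11, 6, 4]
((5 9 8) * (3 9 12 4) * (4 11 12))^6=(12)(3 9 8 5 4)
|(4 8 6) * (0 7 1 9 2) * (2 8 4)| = |(0 7 1 9 8 6 2)| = 7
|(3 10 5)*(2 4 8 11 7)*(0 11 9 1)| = |(0 11 7 2 4 8 9 1)(3 10 5)| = 24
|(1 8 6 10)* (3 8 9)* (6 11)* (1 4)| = |(1 9 3 8 11 6 10 4)| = 8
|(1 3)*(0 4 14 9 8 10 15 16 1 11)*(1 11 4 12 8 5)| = |(0 12 8 10 15 16 11)(1 3 4 14 9 5)| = 42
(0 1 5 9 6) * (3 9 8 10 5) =[1, 3, 2, 9, 4, 8, 0, 7, 10, 6, 5] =(0 1 3 9 6)(5 8 10)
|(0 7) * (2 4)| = 2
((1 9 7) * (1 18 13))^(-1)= (1 13 18 7 9)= ((1 9 7 18 13))^(-1)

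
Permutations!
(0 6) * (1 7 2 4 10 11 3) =[6, 7, 4, 1, 10, 5, 0, 2, 8, 9, 11, 3] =(0 6)(1 7 2 4 10 11 3)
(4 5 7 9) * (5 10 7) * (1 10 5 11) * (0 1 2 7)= (0 1 10)(2 7 9 4 5 11)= [1, 10, 7, 3, 5, 11, 6, 9, 8, 4, 0, 2]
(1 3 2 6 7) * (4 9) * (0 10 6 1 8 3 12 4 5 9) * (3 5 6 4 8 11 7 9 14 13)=(0 10 4)(1 12 8 5 14 13 3 2)(6 9)(7 11)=[10, 12, 1, 2, 0, 14, 9, 11, 5, 6, 4, 7, 8, 3, 13]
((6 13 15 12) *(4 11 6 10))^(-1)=(4 10 12 15 13 6 11)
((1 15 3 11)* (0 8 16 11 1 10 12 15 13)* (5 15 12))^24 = (0 10 1 16 15)(3 8 5 13 11)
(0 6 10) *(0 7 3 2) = (0 6 10 7 3 2) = [6, 1, 0, 2, 4, 5, 10, 3, 8, 9, 7]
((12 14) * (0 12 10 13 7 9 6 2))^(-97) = (0 14 13 9 2 12 10 7 6)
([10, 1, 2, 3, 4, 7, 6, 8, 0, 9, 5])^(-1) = [8, 1, 2, 3, 4, 10, 6, 5, 7, 9, 0]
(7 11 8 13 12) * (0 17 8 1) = (0 17 8 13 12 7 11 1) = [17, 0, 2, 3, 4, 5, 6, 11, 13, 9, 10, 1, 7, 12, 14, 15, 16, 8]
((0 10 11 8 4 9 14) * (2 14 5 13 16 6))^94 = (0 2 16 5 4 11)(6 13 9 8 10 14)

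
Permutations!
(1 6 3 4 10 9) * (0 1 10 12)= (0 1 6 3 4 12)(9 10)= [1, 6, 2, 4, 12, 5, 3, 7, 8, 10, 9, 11, 0]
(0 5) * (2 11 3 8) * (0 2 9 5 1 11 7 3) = [1, 11, 7, 8, 4, 2, 6, 3, 9, 5, 10, 0] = (0 1 11)(2 7 3 8 9 5)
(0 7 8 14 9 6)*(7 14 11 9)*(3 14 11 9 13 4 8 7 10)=(0 11 13 4 8 9 6)(3 14 10)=[11, 1, 2, 14, 8, 5, 0, 7, 9, 6, 3, 13, 12, 4, 10]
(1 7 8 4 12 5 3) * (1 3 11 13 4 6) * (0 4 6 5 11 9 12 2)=(0 4 2)(1 7 8 5 9 12 11 13 6)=[4, 7, 0, 3, 2, 9, 1, 8, 5, 12, 10, 13, 11, 6]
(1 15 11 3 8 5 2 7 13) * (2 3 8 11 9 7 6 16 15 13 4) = (1 13)(2 6 16 15 9 7 4)(3 11 8 5) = [0, 13, 6, 11, 2, 3, 16, 4, 5, 7, 10, 8, 12, 1, 14, 9, 15]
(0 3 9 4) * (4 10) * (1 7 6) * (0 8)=(0 3 9 10 4 8)(1 7 6)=[3, 7, 2, 9, 8, 5, 1, 6, 0, 10, 4]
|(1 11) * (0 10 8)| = |(0 10 8)(1 11)| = 6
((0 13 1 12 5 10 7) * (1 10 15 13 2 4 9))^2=(0 4 1 5 13 7 2 9 12 15 10)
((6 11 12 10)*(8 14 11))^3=(6 11)(8 12)(10 14)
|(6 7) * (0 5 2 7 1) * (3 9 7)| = |(0 5 2 3 9 7 6 1)| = 8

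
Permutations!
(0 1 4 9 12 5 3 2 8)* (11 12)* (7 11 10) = (0 1 4 9 10 7 11 12 5 3 2 8) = [1, 4, 8, 2, 9, 3, 6, 11, 0, 10, 7, 12, 5]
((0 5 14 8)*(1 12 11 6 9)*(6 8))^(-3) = (0 12 6)(1 14 8)(5 11 9)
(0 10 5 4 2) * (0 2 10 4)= (0 4 10 5)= [4, 1, 2, 3, 10, 0, 6, 7, 8, 9, 5]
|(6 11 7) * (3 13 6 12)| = 6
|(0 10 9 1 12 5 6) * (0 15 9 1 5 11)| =|(0 10 1 12 11)(5 6 15 9)| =20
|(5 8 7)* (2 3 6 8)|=6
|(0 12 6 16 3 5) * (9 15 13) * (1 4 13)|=|(0 12 6 16 3 5)(1 4 13 9 15)|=30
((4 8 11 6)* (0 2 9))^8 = ((0 2 9)(4 8 11 6))^8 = (11)(0 9 2)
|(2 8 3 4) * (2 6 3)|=|(2 8)(3 4 6)|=6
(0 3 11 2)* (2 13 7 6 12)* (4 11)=(0 3 4 11 13 7 6 12 2)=[3, 1, 0, 4, 11, 5, 12, 6, 8, 9, 10, 13, 2, 7]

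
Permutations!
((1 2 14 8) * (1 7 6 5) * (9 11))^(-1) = (1 5 6 7 8 14 2)(9 11)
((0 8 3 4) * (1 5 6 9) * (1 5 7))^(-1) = ((0 8 3 4)(1 7)(5 6 9))^(-1) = (0 4 3 8)(1 7)(5 9 6)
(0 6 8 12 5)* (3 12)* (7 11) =(0 6 8 3 12 5)(7 11) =[6, 1, 2, 12, 4, 0, 8, 11, 3, 9, 10, 7, 5]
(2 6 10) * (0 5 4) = (0 5 4)(2 6 10) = [5, 1, 6, 3, 0, 4, 10, 7, 8, 9, 2]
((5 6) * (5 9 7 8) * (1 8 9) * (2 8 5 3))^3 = (7 9)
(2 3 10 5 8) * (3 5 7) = (2 5 8)(3 10 7) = [0, 1, 5, 10, 4, 8, 6, 3, 2, 9, 7]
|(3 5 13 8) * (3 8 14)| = 4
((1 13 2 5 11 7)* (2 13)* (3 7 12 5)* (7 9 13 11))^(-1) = (1 7 5 12 11 13 9 3 2)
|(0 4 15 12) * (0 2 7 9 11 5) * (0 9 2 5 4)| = 6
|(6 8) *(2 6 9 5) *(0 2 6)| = |(0 2)(5 6 8 9)| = 4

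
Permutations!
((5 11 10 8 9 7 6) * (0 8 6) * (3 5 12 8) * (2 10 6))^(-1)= ((0 3 5 11 6 12 8 9 7)(2 10))^(-1)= (0 7 9 8 12 6 11 5 3)(2 10)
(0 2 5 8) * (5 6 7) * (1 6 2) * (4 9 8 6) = (0 1 4 9 8)(5 6 7) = [1, 4, 2, 3, 9, 6, 7, 5, 0, 8]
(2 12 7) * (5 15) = (2 12 7)(5 15) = [0, 1, 12, 3, 4, 15, 6, 2, 8, 9, 10, 11, 7, 13, 14, 5]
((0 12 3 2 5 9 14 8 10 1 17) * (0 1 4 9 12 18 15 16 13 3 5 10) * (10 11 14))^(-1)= (0 8 14 11 2 3 13 16 15 18)(1 17)(4 10 9)(5 12)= ((0 18 15 16 13 3 2 11 14 8)(1 17)(4 9 10)(5 12))^(-1)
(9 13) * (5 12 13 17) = (5 12 13 9 17) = [0, 1, 2, 3, 4, 12, 6, 7, 8, 17, 10, 11, 13, 9, 14, 15, 16, 5]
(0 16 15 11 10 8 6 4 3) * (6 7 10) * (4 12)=[16, 1, 2, 0, 3, 5, 12, 10, 7, 9, 8, 6, 4, 13, 14, 11, 15]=(0 16 15 11 6 12 4 3)(7 10 8)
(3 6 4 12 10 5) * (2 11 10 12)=(12)(2 11 10 5 3 6 4)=[0, 1, 11, 6, 2, 3, 4, 7, 8, 9, 5, 10, 12]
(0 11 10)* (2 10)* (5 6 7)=[11, 1, 10, 3, 4, 6, 7, 5, 8, 9, 0, 2]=(0 11 2 10)(5 6 7)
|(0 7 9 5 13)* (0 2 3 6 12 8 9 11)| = 24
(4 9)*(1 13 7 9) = (1 13 7 9 4) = [0, 13, 2, 3, 1, 5, 6, 9, 8, 4, 10, 11, 12, 7]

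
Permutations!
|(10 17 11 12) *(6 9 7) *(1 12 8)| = 6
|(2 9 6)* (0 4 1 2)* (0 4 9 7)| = 7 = |(0 9 6 4 1 2 7)|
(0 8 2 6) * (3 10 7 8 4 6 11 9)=[4, 1, 11, 10, 6, 5, 0, 8, 2, 3, 7, 9]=(0 4 6)(2 11 9 3 10 7 8)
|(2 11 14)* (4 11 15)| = 5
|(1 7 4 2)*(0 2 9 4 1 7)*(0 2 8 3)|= |(0 8 3)(1 2 7)(4 9)|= 6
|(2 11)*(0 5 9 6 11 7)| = 7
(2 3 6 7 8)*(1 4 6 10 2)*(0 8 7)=(0 8 1 4 6)(2 3 10)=[8, 4, 3, 10, 6, 5, 0, 7, 1, 9, 2]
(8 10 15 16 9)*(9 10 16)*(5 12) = (5 12)(8 16 10 15 9) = [0, 1, 2, 3, 4, 12, 6, 7, 16, 8, 15, 11, 5, 13, 14, 9, 10]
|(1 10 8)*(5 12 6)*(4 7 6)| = |(1 10 8)(4 7 6 5 12)| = 15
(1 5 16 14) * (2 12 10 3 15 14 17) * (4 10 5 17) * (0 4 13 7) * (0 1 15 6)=[4, 17, 12, 6, 10, 16, 0, 1, 8, 9, 3, 11, 5, 7, 15, 14, 13, 2]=(0 4 10 3 6)(1 17 2 12 5 16 13 7)(14 15)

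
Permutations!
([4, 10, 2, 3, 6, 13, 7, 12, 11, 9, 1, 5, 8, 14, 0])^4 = (0 12 13 6 11)(4 8 14 7 5)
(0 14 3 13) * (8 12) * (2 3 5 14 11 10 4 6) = (0 11 10 4 6 2 3 13)(5 14)(8 12) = [11, 1, 3, 13, 6, 14, 2, 7, 12, 9, 4, 10, 8, 0, 5]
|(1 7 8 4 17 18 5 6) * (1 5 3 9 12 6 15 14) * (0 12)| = |(0 12 6 5 15 14 1 7 8 4 17 18 3 9)| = 14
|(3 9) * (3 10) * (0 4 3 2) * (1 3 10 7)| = 4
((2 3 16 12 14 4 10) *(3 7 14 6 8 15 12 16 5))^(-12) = (16)(2 4 7 10 14)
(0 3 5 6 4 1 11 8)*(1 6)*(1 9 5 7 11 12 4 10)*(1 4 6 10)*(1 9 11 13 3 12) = (0 12 6 9 5 11 8)(3 7 13)(4 10) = [12, 1, 2, 7, 10, 11, 9, 13, 0, 5, 4, 8, 6, 3]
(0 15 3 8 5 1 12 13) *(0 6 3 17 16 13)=(0 15 17 16 13 6 3 8 5 1 12)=[15, 12, 2, 8, 4, 1, 3, 7, 5, 9, 10, 11, 0, 6, 14, 17, 13, 16]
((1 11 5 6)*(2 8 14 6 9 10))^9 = (14)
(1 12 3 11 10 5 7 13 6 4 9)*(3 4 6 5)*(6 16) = (1 12 4 9)(3 11 10)(5 7 13)(6 16) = [0, 12, 2, 11, 9, 7, 16, 13, 8, 1, 3, 10, 4, 5, 14, 15, 6]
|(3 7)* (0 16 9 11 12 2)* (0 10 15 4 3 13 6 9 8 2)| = 14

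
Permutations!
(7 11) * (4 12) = (4 12)(7 11) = [0, 1, 2, 3, 12, 5, 6, 11, 8, 9, 10, 7, 4]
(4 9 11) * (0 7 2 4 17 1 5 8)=[7, 5, 4, 3, 9, 8, 6, 2, 0, 11, 10, 17, 12, 13, 14, 15, 16, 1]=(0 7 2 4 9 11 17 1 5 8)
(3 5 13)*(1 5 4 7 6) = (1 5 13 3 4 7 6) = [0, 5, 2, 4, 7, 13, 1, 6, 8, 9, 10, 11, 12, 3]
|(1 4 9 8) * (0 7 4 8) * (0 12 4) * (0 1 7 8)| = 12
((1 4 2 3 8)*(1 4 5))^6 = ((1 5)(2 3 8 4))^6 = (2 8)(3 4)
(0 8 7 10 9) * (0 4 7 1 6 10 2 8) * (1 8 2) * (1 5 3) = (1 6 10 9 4 7 5 3) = [0, 6, 2, 1, 7, 3, 10, 5, 8, 4, 9]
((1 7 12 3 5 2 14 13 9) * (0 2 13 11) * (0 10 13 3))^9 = (0 12 7 1 9 13 10 11 14 2)(3 5)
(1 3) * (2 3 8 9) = (1 8 9 2 3) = [0, 8, 3, 1, 4, 5, 6, 7, 9, 2]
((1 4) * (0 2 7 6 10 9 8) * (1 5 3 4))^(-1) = ((0 2 7 6 10 9 8)(3 4 5))^(-1) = (0 8 9 10 6 7 2)(3 5 4)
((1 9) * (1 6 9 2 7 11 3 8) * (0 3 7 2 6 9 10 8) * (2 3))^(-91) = (0 3 2)(1 6 10 8)(7 11)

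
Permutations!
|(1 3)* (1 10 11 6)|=5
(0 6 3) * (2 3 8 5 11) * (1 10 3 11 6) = (0 1 10 3)(2 11)(5 6 8) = [1, 10, 11, 0, 4, 6, 8, 7, 5, 9, 3, 2]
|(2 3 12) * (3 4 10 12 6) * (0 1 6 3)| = |(0 1 6)(2 4 10 12)| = 12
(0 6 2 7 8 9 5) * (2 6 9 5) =(0 9 2 7 8 5) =[9, 1, 7, 3, 4, 0, 6, 8, 5, 2]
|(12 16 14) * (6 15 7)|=3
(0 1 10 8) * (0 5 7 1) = [0, 10, 2, 3, 4, 7, 6, 1, 5, 9, 8] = (1 10 8 5 7)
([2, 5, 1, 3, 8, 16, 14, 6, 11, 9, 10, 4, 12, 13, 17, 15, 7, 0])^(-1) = [17, 2, 0, 3, 11, 1, 7, 16, 4, 9, 10, 8, 12, 13, 6, 15, 5, 14]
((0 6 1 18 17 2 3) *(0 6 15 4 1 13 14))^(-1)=(0 14 13 6 3 2 17 18 1 4 15)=((0 15 4 1 18 17 2 3 6 13 14))^(-1)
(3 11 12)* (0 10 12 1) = [10, 0, 2, 11, 4, 5, 6, 7, 8, 9, 12, 1, 3] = (0 10 12 3 11 1)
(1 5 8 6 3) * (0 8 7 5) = [8, 0, 2, 1, 4, 7, 3, 5, 6] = (0 8 6 3 1)(5 7)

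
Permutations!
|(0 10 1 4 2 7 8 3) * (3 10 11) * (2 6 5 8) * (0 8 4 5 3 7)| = 28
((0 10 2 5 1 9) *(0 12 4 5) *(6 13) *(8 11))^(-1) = ((0 10 2)(1 9 12 4 5)(6 13)(8 11))^(-1) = (0 2 10)(1 5 4 12 9)(6 13)(8 11)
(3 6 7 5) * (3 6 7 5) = [0, 1, 2, 7, 4, 6, 5, 3] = (3 7)(5 6)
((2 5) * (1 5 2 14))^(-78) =(14)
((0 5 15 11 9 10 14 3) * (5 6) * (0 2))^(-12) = (0 3 10 11 5)(2 14 9 15 6)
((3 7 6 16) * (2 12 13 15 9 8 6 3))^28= (2 9)(6 13)(8 12)(15 16)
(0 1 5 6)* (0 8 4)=(0 1 5 6 8 4)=[1, 5, 2, 3, 0, 6, 8, 7, 4]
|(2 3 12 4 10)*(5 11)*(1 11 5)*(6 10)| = 6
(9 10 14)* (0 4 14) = [4, 1, 2, 3, 14, 5, 6, 7, 8, 10, 0, 11, 12, 13, 9] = (0 4 14 9 10)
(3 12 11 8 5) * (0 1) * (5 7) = (0 1)(3 12 11 8 7 5) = [1, 0, 2, 12, 4, 3, 6, 5, 7, 9, 10, 8, 11]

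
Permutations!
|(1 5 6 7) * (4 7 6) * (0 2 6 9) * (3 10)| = |(0 2 6 9)(1 5 4 7)(3 10)| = 4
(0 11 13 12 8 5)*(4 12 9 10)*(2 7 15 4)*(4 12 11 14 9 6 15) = (0 14 9 10 2 7 4 11 13 6 15 12 8 5) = [14, 1, 7, 3, 11, 0, 15, 4, 5, 10, 2, 13, 8, 6, 9, 12]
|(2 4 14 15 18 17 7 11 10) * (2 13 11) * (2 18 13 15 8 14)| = |(2 4)(7 18 17)(8 14)(10 15 13 11)| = 12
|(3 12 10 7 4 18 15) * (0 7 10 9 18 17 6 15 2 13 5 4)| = |(0 7)(2 13 5 4 17 6 15 3 12 9 18)| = 22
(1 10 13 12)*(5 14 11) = (1 10 13 12)(5 14 11) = [0, 10, 2, 3, 4, 14, 6, 7, 8, 9, 13, 5, 1, 12, 11]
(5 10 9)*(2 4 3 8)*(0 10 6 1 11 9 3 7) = (0 10 3 8 2 4 7)(1 11 9 5 6) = [10, 11, 4, 8, 7, 6, 1, 0, 2, 5, 3, 9]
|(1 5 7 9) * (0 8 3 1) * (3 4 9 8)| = |(0 3 1 5 7 8 4 9)| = 8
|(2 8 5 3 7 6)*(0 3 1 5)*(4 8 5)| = |(0 3 7 6 2 5 1 4 8)| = 9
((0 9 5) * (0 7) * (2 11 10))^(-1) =((0 9 5 7)(2 11 10))^(-1) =(0 7 5 9)(2 10 11)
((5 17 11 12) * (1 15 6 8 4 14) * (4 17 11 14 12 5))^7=((1 15 6 8 17 14)(4 12)(5 11))^7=(1 15 6 8 17 14)(4 12)(5 11)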